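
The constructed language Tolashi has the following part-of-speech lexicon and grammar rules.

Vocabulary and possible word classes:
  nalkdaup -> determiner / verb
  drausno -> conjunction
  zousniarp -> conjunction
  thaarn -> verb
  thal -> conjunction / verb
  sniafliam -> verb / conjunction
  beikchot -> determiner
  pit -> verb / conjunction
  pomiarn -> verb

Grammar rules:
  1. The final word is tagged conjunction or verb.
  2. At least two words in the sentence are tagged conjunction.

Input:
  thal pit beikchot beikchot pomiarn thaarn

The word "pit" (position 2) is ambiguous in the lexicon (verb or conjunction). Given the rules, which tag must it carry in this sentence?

Candidates per position — 1:thal {conjunction,verb}; 2:pit {verb,conjunction}; 3:beikchot {determiner}; 4:beikchot {determiner}; 5:pomiarn {verb}; 6:thaarn {verb}.
If word 1 were verb, no tagging could satisfy rule 2; so word 1 is conjunction.
If word 2 were verb, no tagging could satisfy rule 2; so word 2 is conjunction.
So the tagging must be: conjunction conjunction determiner determiner verb verb.
Check: rule 1 ✓; rule 2 ✓.

conjunction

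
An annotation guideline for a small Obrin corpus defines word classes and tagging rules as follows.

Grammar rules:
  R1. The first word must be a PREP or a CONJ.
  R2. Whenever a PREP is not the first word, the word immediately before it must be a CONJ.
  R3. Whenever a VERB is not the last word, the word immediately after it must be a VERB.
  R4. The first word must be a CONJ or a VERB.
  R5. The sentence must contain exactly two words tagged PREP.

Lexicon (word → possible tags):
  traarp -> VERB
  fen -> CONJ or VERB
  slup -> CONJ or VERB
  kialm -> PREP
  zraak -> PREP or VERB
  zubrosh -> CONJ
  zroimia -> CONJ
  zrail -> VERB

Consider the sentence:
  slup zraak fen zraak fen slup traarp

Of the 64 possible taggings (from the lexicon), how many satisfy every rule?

3

Candidates per position — 1:slup {CONJ,VERB}; 2:zraak {PREP,VERB}; 3:fen {CONJ,VERB}; 4:zraak {PREP,VERB}; 5:fen {CONJ,VERB}; 6:slup {CONJ,VERB}; 7:traarp {VERB}.
There are 64 candidate sequences in total.
The sequences that satisfy every rule: CONJ PREP CONJ PREP CONJ CONJ VERB; CONJ PREP CONJ PREP CONJ VERB VERB; CONJ PREP CONJ PREP VERB VERB VERB.
Count = 3.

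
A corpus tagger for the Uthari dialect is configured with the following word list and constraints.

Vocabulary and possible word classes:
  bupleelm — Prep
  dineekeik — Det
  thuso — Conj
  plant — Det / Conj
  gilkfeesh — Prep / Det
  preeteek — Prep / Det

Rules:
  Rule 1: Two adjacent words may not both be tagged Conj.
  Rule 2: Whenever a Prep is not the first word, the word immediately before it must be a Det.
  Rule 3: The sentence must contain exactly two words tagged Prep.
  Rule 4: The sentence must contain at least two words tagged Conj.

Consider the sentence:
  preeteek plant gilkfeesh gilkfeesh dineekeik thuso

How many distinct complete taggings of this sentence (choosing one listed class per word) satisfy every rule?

1

Candidates per position — 1:preeteek {Prep,Det}; 2:plant {Det,Conj}; 3:gilkfeesh {Prep,Det}; 4:gilkfeesh {Prep,Det}; 5:dineekeik {Det}; 6:thuso {Conj}.
There are 16 candidate sequences in total.
The sequences that satisfy every rule: Prep Conj Det Prep Det Conj.
Count = 1.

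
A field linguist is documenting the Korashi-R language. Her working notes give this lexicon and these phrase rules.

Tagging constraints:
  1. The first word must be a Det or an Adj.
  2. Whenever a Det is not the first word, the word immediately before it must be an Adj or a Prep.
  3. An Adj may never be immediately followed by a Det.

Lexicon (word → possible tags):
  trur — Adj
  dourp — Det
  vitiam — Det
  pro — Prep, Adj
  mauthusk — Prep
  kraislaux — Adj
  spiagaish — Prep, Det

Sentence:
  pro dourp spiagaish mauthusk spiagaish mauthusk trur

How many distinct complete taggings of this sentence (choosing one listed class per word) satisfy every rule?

Candidates per position — 1:pro {Prep,Adj}; 2:dourp {Det}; 3:spiagaish {Prep,Det}; 4:mauthusk {Prep}; 5:spiagaish {Prep,Det}; 6:mauthusk {Prep}; 7:trur {Adj}.
There are 8 candidate sequences in total.
Every candidate sequence violates at least one rule; no consistent tagging exists.
Count = 0.

0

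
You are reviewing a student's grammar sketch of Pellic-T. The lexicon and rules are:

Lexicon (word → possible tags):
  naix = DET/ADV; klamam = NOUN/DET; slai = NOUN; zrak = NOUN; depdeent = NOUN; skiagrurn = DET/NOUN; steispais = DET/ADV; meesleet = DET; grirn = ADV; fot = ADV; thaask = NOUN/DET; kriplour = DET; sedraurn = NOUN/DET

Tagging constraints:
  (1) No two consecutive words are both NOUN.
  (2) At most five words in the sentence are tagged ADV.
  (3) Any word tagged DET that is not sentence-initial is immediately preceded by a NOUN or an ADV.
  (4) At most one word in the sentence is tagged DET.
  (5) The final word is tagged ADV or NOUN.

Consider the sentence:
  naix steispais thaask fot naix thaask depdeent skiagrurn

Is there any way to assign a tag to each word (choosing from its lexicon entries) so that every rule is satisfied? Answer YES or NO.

Candidates per position — 1:naix {DET,ADV}; 2:steispais {DET,ADV}; 3:thaask {NOUN,DET}; 4:fot {ADV}; 5:naix {DET,ADV}; 6:thaask {NOUN,DET}; 7:depdeent {NOUN}; 8:skiagrurn {DET,NOUN}.
Every candidate sequence violates at least one rule; no consistent tagging exists.

NO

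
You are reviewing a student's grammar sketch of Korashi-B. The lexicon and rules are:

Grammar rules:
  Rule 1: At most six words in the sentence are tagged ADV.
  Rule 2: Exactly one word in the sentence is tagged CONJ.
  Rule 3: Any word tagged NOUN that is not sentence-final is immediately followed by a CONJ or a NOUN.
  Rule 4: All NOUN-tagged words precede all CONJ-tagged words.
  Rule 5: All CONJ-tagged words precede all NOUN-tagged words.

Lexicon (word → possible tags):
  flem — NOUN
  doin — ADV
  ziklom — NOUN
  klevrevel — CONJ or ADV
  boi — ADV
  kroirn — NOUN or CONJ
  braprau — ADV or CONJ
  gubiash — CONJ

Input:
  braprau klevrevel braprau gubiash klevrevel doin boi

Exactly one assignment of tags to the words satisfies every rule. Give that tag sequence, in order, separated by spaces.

Candidates per position — 1:braprau {ADV,CONJ}; 2:klevrevel {CONJ,ADV}; 3:braprau {ADV,CONJ}; 4:gubiash {CONJ}; 5:klevrevel {CONJ,ADV}; 6:doin {ADV}; 7:boi {ADV}.
Word 1 cannot be CONJ — rule 2 would then fail for every completion. It is ADV.
Word 2 cannot be CONJ — rule 2 would then fail for every completion. It is ADV.
Word 3 cannot be CONJ — rule 2 would then fail for every completion. It is ADV.
Word 5 cannot be CONJ — rule 2 would then fail for every completion. It is ADV.
The only consistent sequence is: ADV ADV ADV CONJ ADV ADV ADV.
Check: rule 1 holds; rule 2 holds; rule 3 holds; rule 4 holds; rule 5 holds.

ADV ADV ADV CONJ ADV ADV ADV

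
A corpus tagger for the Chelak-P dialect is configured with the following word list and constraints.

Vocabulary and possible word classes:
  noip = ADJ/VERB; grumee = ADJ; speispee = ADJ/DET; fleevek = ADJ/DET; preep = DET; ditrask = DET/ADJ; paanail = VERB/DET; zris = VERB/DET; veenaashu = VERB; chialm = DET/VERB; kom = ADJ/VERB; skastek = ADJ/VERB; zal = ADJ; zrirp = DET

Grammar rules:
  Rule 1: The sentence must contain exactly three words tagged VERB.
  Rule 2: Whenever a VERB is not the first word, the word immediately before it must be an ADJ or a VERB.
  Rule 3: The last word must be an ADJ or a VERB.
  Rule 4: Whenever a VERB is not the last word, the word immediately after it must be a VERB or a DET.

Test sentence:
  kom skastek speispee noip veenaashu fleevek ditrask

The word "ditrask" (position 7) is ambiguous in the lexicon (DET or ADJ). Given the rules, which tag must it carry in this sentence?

Candidates per position — 1:kom {ADJ,VERB}; 2:skastek {ADJ,VERB}; 3:speispee {ADJ,DET}; 4:noip {ADJ,VERB}; 5:veenaashu {VERB}; 6:fleevek {ADJ,DET}; 7:ditrask {DET,ADJ}.
Position 6: ADJ is ruled out by rule 4; that leaves DET.
Position 7: DET is ruled out by rule 3; that leaves ADJ.
The remaining ambiguous positions (1, 2, 3, 4) are resolved jointly — only one combination satisfies every rule.
That leaves exactly one tagging: VERB VERB DET ADJ VERB DET ADJ.
Check: rule 1 ✓; rule 2 ✓; rule 3 ✓; rule 4 ✓.

ADJ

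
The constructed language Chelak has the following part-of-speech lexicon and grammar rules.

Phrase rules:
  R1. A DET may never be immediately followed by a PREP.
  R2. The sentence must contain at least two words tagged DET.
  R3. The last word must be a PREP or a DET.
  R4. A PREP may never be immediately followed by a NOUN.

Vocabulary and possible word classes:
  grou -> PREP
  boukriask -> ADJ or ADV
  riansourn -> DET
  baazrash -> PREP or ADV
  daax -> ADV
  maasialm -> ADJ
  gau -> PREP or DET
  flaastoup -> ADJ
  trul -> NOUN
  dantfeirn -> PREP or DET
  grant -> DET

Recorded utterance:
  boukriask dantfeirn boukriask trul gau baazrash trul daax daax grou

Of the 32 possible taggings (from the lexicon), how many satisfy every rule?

Candidates per position — 1:boukriask {ADJ,ADV}; 2:dantfeirn {PREP,DET}; 3:boukriask {ADJ,ADV}; 4:trul {NOUN}; 5:gau {PREP,DET}; 6:baazrash {PREP,ADV}; 7:trul {NOUN}; 8:daax {ADV}; 9:daax {ADV}; 10:grou {PREP}.
There are 32 candidate sequences in total.
The sequences that satisfy every rule: ADJ DET ADJ NOUN DET ADV NOUN ADV ADV PREP; ADJ DET ADV NOUN DET ADV NOUN ADV ADV PREP; ADV DET ADJ NOUN DET ADV NOUN ADV ADV PREP; ADV DET ADV NOUN DET ADV NOUN ADV ADV PREP.
Count = 4.

4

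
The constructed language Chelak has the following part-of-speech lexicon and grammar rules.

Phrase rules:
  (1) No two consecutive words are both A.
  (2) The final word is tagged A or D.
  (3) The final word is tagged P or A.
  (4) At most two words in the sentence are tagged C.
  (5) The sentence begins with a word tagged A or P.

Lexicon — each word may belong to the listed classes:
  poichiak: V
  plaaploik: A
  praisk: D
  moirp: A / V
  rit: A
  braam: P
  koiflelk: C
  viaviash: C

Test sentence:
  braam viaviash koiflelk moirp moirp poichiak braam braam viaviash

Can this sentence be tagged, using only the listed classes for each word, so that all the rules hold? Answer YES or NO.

NO

Candidates per position — 1:braam {P}; 2:viaviash {C}; 3:koiflelk {C}; 4:moirp {A,V}; 5:moirp {A,V}; 6:poichiak {V}; 7:braam {P}; 8:braam {P}; 9:viaviash {C}.
Rule 2 cannot be satisfied by any choice of tags from the lexicon.
So there is no consistent tagging.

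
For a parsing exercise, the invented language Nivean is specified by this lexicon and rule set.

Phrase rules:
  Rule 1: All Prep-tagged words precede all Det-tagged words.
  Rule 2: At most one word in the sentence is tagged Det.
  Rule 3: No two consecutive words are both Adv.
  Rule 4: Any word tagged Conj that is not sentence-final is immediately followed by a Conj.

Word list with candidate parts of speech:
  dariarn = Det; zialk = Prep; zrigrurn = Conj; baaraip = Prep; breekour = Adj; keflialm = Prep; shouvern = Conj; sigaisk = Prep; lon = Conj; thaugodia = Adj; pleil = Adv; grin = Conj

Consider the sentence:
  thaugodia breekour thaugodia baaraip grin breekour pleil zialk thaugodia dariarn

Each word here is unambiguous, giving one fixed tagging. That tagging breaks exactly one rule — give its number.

Fixed tagging: Adj Adj Adj Prep Conj Adj Adv Prep Adj Det.
Checking each rule: R1 ✓, R2 ✓, R3 ✓, R4 ✗.
Only rule 4 fails.

4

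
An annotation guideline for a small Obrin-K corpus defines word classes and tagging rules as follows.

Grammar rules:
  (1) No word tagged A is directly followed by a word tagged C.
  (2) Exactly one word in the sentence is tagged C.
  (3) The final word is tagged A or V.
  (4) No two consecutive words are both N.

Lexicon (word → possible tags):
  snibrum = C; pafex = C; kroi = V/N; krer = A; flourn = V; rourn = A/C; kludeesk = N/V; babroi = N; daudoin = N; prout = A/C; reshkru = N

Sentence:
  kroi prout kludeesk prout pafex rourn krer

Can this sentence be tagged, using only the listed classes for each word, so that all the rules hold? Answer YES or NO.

Candidates per position — 1:kroi {V,N}; 2:prout {A,C}; 3:kludeesk {N,V}; 4:prout {A,C}; 5:pafex {C}; 6:rourn {A,C}; 7:krer {A}.
Every candidate sequence violates at least one rule; no consistent tagging exists.

NO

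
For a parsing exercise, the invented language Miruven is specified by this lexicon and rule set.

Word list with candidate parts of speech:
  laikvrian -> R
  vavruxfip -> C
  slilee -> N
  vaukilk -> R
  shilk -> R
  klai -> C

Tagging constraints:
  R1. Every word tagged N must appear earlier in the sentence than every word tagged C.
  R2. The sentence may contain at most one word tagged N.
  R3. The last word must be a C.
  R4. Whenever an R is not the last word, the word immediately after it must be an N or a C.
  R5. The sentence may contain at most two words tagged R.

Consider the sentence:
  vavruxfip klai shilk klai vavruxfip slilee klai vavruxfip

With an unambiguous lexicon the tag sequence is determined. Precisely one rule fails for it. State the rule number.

1

Fixed tagging: C C R C C N C C.
Rule check: R1 fails, R2 ok, R3 ok, R4 ok, R5 ok.
Only rule 1 fails.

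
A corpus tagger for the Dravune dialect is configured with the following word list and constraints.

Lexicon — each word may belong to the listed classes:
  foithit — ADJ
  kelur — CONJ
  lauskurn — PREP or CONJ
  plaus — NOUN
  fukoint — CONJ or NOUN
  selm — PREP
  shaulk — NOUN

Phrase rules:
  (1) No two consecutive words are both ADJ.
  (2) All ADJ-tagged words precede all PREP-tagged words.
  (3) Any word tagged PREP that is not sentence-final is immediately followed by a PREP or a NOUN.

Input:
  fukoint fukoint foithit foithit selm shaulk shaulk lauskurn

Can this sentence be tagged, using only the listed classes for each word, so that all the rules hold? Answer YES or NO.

Candidates per position — 1:fukoint {CONJ,NOUN}; 2:fukoint {CONJ,NOUN}; 3:foithit {ADJ}; 4:foithit {ADJ}; 5:selm {PREP}; 6:shaulk {NOUN}; 7:shaulk {NOUN}; 8:lauskurn {PREP,CONJ}.
Rule 1 cannot be satisfied by any choice of tags from the lexicon.
So there is no consistent tagging.

NO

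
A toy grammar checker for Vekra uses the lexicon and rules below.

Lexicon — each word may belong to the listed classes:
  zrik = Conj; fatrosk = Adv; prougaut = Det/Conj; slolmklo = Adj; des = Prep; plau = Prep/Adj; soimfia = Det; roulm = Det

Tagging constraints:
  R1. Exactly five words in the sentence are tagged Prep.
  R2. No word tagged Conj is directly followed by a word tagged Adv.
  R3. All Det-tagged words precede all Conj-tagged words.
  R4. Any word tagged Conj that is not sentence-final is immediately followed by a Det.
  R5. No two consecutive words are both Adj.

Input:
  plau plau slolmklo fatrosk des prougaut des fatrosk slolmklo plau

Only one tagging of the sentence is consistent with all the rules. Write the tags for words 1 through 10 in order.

Candidates per position — 1:plau {Prep,Adj}; 2:plau {Prep,Adj}; 3:slolmklo {Adj}; 4:fatrosk {Adv}; 5:des {Prep}; 6:prougaut {Det,Conj}; 7:des {Prep}; 8:fatrosk {Adv}; 9:slolmklo {Adj}; 10:plau {Prep,Adj}.
Position 1: tagging it Adj would leave rule 1 unsatisfiable, so it must be Prep.
Position 2: tagging it Adj would leave rule 1 unsatisfiable, so it must be Prep.
Position 6: tagging it Conj would leave rule 4 unsatisfiable, so it must be Det.
Position 10: tagging it Adj would leave rule 1 unsatisfiable, so it must be Prep.
The unique satisfying tagging is: Prep Prep Adj Adv Prep Det Prep Adv Adj Prep.
Check: rule 1 ok; rule 2 ok; rule 3 ok; rule 4 ok; rule 5 ok.

Prep Prep Adj Adv Prep Det Prep Adv Adj Prep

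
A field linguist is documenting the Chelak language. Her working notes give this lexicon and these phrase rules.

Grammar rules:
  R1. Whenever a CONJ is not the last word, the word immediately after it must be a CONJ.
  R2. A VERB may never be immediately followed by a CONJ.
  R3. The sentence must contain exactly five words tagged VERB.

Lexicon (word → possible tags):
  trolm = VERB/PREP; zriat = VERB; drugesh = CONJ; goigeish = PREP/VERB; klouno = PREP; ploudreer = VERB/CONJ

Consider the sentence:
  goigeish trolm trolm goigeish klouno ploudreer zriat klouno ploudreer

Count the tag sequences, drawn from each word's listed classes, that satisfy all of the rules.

Candidates per position — 1:goigeish {PREP,VERB}; 2:trolm {VERB,PREP}; 3:trolm {VERB,PREP}; 4:goigeish {PREP,VERB}; 5:klouno {PREP}; 6:ploudreer {VERB,CONJ}; 7:zriat {VERB}; 8:klouno {PREP}; 9:ploudreer {VERB,CONJ}.
There are 64 candidate sequences in total.
Checking each against the rules leaves 10 sequences.
Count = 10.

10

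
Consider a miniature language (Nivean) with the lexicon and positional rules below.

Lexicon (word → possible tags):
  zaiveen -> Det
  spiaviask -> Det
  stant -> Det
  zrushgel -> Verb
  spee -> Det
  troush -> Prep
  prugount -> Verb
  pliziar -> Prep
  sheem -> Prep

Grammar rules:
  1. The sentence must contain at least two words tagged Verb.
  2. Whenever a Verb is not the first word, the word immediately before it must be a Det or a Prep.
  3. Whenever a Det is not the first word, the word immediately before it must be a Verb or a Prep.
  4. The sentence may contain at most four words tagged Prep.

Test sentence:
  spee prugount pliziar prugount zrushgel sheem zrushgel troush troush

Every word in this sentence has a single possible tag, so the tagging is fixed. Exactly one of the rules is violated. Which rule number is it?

Fixed tagging: Det Verb Prep Verb Verb Prep Verb Prep Prep.
Applying the rules: R1 ok, R2 fails, R3 ok, R4 ok.
Only rule 2 fails.

2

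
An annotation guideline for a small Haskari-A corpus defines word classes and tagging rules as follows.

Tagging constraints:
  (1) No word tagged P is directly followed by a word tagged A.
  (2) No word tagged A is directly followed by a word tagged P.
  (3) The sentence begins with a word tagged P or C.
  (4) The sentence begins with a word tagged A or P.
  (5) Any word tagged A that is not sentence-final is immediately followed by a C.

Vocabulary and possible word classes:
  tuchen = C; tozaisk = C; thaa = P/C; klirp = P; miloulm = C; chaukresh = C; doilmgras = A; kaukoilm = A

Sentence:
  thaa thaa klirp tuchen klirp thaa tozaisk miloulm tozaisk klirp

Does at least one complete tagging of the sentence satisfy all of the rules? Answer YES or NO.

YES

Candidates per position — 1:thaa {P,C}; 2:thaa {P,C}; 3:klirp {P}; 4:tuchen {C}; 5:klirp {P}; 6:thaa {P,C}; 7:tozaisk {C}; 8:miloulm {C}; 9:tozaisk {C}; 10:klirp {P}.
One satisfying assignment: P C P C P P C C C P.
Check: rule 1 satisfied; rule 2 satisfied; rule 3 satisfied; rule 4 satisfied; rule 5 satisfied.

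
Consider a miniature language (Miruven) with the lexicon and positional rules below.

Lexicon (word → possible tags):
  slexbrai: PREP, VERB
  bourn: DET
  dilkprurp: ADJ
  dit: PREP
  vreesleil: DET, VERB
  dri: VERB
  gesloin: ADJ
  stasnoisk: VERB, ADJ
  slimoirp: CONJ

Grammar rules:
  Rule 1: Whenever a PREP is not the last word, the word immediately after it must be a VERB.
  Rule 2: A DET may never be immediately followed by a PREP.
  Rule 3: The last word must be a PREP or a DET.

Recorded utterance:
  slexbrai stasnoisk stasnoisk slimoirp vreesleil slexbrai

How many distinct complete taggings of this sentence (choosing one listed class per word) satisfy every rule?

6

Candidates per position — 1:slexbrai {PREP,VERB}; 2:stasnoisk {VERB,ADJ}; 3:stasnoisk {VERB,ADJ}; 4:slimoirp {CONJ}; 5:vreesleil {DET,VERB}; 6:slexbrai {PREP,VERB}.
There are 32 candidate sequences in total.
Checking each against the rules leaves 6 sequences.
Count = 6.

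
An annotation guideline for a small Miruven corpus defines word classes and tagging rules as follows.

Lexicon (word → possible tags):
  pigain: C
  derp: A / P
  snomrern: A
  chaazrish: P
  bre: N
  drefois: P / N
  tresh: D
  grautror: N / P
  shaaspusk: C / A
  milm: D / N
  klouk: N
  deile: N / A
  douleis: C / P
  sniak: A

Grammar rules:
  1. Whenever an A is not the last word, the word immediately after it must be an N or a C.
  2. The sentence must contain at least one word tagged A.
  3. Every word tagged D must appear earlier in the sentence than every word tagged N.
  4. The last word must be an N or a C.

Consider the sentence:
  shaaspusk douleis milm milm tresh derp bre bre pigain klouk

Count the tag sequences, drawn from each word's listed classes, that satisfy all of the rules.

Candidates per position — 1:shaaspusk {C,A}; 2:douleis {C,P}; 3:milm {D,N}; 4:milm {D,N}; 5:tresh {D}; 6:derp {A,P}; 7:bre {N}; 8:bre {N}; 9:pigain {C}; 10:klouk {N}.
There are 32 candidate sequences in total.
The sequences that satisfy every rule: C C D D D A N N C N; C P D D D A N N C N; A C D D D A N N C N; A C D D D P N N C N.
Count = 4.

4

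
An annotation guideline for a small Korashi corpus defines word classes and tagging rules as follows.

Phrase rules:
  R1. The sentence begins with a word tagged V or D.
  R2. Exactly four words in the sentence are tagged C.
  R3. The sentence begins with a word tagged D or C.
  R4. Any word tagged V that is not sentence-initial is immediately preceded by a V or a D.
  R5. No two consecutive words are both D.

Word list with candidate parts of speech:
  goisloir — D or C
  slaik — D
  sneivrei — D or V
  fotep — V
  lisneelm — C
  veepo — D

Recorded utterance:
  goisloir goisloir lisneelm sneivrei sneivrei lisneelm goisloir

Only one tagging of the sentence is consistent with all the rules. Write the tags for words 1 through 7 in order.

D C C D V C C

Candidates per position — 1:goisloir {D,C}; 2:goisloir {D,C}; 3:lisneelm {C}; 4:sneivrei {D,V}; 5:sneivrei {D,V}; 6:lisneelm {C}; 7:goisloir {D,C}.
Position 1: tagging it C would leave rule 1 unsatisfiable, so it must be D.
Position 2: tagging it D would leave rule 2 unsatisfiable, so it must be C.
Position 4: tagging it V would leave rule 4 unsatisfiable, so it must be D.
Position 5: tagging it D would leave rule 5 unsatisfiable, so it must be V.
Position 7: tagging it D would leave rule 2 unsatisfiable, so it must be C.
So the tagging must be: D C C D V C C.
Checking: rule 1 ✓; rule 2 ✓; rule 3 ✓; rule 4 ✓; rule 5 ✓.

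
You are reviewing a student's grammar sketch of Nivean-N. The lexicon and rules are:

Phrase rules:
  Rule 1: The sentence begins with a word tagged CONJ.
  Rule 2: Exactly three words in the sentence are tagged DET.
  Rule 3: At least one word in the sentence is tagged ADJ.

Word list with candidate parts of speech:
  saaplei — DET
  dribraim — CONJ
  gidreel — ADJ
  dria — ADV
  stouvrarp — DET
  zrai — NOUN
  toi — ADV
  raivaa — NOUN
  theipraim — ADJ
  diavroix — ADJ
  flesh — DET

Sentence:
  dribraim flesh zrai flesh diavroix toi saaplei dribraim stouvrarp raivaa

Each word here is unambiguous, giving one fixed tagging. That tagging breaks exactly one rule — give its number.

2

Fixed tagging: CONJ DET NOUN DET ADJ ADV DET CONJ DET NOUN.
Rule check: R1 pass, R2 fail, R3 pass.
Only rule 2 fails.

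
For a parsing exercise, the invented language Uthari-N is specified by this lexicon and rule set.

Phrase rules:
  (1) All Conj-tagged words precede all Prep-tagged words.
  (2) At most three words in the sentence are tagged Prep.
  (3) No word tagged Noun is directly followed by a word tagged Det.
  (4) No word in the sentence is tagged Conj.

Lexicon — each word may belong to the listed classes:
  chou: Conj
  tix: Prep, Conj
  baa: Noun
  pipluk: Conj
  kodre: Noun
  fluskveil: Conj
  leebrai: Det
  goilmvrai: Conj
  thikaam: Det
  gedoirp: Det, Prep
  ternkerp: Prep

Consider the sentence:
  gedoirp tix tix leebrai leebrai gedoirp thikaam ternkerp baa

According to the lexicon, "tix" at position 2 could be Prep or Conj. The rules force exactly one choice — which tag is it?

Prep

Candidates per position — 1:gedoirp {Det,Prep}; 2:tix {Prep,Conj}; 3:tix {Prep,Conj}; 4:leebrai {Det}; 5:leebrai {Det}; 6:gedoirp {Det,Prep}; 7:thikaam {Det}; 8:ternkerp {Prep}; 9:baa {Noun}.
If word 2 were Conj, no tagging could satisfy rule 4; so word 2 is Prep.
If word 3 were Conj, no tagging could satisfy rule 1; so word 3 is Prep.
If word 6 were Prep, no tagging could satisfy rule 2; so word 6 is Det.
If word 1 were Prep, no tagging could satisfy rule 2; so word 1 is Det.
So the tagging must be: Det Prep Prep Det Det Det Det Prep Noun.
Rule-by-rule: rule 1 ✓; rule 2 ✓; rule 3 ✓; rule 4 ✓.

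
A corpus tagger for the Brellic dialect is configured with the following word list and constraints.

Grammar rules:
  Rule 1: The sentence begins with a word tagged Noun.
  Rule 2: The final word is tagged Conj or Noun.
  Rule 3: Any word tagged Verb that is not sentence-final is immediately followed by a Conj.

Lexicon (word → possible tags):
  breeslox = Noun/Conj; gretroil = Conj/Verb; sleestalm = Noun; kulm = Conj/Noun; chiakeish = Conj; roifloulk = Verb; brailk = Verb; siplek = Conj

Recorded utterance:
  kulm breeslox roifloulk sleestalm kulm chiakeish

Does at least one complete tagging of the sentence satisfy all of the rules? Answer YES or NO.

Candidates per position — 1:kulm {Conj,Noun}; 2:breeslox {Noun,Conj}; 3:roifloulk {Verb}; 4:sleestalm {Noun}; 5:kulm {Conj,Noun}; 6:chiakeish {Conj}.
Rule 3 cannot be satisfied by any choice of tags from the lexicon.
So there is no consistent tagging.

NO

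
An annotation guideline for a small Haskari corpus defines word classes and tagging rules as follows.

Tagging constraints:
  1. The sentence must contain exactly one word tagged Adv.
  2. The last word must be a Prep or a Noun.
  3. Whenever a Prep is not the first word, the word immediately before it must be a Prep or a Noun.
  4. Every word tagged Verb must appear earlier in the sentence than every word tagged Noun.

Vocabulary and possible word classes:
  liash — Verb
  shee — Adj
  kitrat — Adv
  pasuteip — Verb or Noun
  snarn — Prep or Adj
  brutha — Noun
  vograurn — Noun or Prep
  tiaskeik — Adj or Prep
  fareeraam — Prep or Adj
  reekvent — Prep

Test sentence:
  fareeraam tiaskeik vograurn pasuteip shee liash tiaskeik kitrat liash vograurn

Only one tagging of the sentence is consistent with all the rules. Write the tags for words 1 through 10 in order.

Candidates per position — 1:fareeraam {Prep,Adj}; 2:tiaskeik {Adj,Prep}; 3:vograurn {Noun,Prep}; 4:pasuteip {Verb,Noun}; 5:shee {Adj}; 6:liash {Verb}; 7:tiaskeik {Adj,Prep}; 8:kitrat {Adv}; 9:liash {Verb}; 10:vograurn {Noun,Prep}.
If word 3 were Noun, no tagging could satisfy rule 4; so word 3 is Prep.
If word 4 were Noun, no tagging could satisfy rule 4; so word 4 is Verb.
If word 7 were Prep, no tagging could satisfy rule 3; so word 7 is Adj.
If word 10 were Prep, no tagging could satisfy rule 3; so word 10 is Noun.
If word 1 were Adj, no tagging could satisfy rule 3; so word 1 is Prep.
If word 2 were Adj, no tagging could satisfy rule 3; so word 2 is Prep.
That leaves exactly one tagging: Prep Prep Prep Verb Adj Verb Adj Adv Verb Noun.
Rule-by-rule: rule 1 ok; rule 2 ok; rule 3 ok; rule 4 ok.

Prep Prep Prep Verb Adj Verb Adj Adv Verb Noun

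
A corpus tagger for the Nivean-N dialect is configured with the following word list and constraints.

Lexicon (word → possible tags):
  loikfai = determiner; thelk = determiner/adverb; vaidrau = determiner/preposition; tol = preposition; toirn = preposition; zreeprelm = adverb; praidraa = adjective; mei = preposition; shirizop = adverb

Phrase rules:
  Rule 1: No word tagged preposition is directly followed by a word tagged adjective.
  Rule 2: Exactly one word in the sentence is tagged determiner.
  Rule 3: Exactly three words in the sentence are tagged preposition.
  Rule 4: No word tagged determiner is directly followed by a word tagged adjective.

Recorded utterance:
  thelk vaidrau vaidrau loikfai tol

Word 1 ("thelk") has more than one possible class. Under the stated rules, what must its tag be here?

Candidates per position — 1:thelk {determiner,adverb}; 2:vaidrau {determiner,preposition}; 3:vaidrau {determiner,preposition}; 4:loikfai {determiner}; 5:tol {preposition}.
Word 1 cannot be determiner — rule 2 would then fail for every completion. It is adverb.
Word 2 cannot be determiner — rule 2 would then fail for every completion. It is preposition.
Word 3 cannot be determiner — rule 2 would then fail for every completion. It is preposition.
The only consistent sequence is: adverb preposition preposition determiner preposition.
Check: rule 1 satisfied; rule 2 satisfied; rule 3 satisfied; rule 4 satisfied.

adverb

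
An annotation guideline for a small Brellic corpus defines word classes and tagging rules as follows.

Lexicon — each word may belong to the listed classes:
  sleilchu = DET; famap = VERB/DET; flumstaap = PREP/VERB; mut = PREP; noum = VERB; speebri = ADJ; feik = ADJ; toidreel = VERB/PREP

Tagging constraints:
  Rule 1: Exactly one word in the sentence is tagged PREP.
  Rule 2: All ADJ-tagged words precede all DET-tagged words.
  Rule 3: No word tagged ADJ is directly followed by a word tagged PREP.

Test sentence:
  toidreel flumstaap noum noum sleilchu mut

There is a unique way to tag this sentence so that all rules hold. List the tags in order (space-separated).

VERB VERB VERB VERB DET PREP

Candidates per position — 1:toidreel {VERB,PREP}; 2:flumstaap {PREP,VERB}; 3:noum {VERB}; 4:noum {VERB}; 5:sleilchu {DET}; 6:mut {PREP}.
Position 1: tagging it PREP would leave rule 1 unsatisfiable, so it must be VERB.
Position 2: tagging it PREP would leave rule 1 unsatisfiable, so it must be VERB.
So the tagging must be: VERB VERB VERB VERB DET PREP.
Rule-by-rule: rule 1 holds; rule 2 holds; rule 3 holds.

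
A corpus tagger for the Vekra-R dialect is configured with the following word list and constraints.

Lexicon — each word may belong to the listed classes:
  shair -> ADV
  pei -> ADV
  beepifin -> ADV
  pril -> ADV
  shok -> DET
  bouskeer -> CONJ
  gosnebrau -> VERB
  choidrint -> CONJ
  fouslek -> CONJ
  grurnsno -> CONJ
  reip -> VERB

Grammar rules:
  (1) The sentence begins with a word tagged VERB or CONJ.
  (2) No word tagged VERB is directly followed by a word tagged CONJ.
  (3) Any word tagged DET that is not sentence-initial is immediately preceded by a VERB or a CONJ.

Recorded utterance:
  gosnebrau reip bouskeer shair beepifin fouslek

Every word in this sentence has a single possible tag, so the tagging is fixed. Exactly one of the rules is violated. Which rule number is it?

Fixed tagging: VERB VERB CONJ ADV ADV CONJ.
Checking each rule: R1 pass, R2 fail, R3 pass.
Only rule 2 fails.

2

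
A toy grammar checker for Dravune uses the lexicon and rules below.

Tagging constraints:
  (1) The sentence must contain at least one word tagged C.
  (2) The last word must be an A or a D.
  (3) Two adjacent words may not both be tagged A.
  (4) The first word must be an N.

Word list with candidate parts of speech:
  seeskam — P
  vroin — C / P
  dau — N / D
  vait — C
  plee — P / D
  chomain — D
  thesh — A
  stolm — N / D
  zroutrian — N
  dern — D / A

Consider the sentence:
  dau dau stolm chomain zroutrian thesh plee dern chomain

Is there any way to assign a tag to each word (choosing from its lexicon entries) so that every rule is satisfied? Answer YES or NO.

NO

Candidates per position — 1:dau {N,D}; 2:dau {N,D}; 3:stolm {N,D}; 4:chomain {D}; 5:zroutrian {N}; 6:thesh {A}; 7:plee {P,D}; 8:dern {D,A}; 9:chomain {D}.
Rule 1 cannot be satisfied by any choice of tags from the lexicon.
So there is no consistent tagging.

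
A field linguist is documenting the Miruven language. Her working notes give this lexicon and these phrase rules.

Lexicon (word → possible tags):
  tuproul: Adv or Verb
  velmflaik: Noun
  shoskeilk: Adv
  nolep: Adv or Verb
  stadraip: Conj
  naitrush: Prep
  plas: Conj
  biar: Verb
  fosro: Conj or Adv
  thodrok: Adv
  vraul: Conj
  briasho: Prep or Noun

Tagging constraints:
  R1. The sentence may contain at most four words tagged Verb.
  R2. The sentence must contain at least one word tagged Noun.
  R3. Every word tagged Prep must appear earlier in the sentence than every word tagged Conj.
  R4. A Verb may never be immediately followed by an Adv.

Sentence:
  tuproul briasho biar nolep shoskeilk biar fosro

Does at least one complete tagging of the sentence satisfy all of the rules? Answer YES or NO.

NO

Candidates per position — 1:tuproul {Adv,Verb}; 2:briasho {Prep,Noun}; 3:biar {Verb}; 4:nolep {Adv,Verb}; 5:shoskeilk {Adv}; 6:biar {Verb}; 7:fosro {Conj,Adv}.
Rule 4 cannot be satisfied by any choice of tags from the lexicon.
So there is no consistent tagging.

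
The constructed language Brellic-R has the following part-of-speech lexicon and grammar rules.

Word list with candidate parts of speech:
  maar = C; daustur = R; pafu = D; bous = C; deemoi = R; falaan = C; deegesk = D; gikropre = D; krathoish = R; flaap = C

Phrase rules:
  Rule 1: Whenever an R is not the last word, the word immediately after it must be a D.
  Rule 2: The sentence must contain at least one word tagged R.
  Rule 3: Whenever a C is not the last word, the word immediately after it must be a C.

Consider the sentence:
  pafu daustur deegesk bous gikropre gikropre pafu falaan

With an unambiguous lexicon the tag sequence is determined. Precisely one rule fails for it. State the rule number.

3

Fixed tagging: D R D C D D D C.
Checking each rule: R1 holds, R2 holds, R3 violated.
Only rule 3 fails.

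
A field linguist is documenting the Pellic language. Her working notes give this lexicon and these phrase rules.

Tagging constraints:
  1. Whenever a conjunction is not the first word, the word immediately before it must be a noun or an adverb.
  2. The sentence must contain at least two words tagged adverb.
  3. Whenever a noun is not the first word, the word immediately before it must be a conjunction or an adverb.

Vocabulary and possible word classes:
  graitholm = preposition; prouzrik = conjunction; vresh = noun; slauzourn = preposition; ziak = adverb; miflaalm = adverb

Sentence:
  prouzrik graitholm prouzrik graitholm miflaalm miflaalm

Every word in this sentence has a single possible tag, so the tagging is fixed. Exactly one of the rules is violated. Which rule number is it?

1

Fixed tagging: conjunction preposition conjunction preposition adverb adverb.
Checking each rule: R1 fail, R2 pass, R3 pass.
Only rule 1 fails.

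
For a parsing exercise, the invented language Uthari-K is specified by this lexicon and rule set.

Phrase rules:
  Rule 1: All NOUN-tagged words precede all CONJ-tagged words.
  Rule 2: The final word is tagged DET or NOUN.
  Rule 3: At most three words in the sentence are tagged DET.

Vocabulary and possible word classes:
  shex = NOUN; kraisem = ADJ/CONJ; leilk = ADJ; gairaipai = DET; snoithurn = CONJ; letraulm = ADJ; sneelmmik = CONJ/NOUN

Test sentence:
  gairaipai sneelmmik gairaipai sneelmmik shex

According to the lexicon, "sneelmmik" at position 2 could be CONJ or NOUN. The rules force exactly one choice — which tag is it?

NOUN

Candidates per position — 1:gairaipai {DET}; 2:sneelmmik {CONJ,NOUN}; 3:gairaipai {DET}; 4:sneelmmik {CONJ,NOUN}; 5:shex {NOUN}.
Position 2: tagging it CONJ would leave rule 1 unsatisfiable, so it must be NOUN.
Position 4: tagging it CONJ would leave rule 1 unsatisfiable, so it must be NOUN.
That leaves exactly one tagging: DET NOUN DET NOUN NOUN.
Rule-by-rule: rule 1 ok; rule 2 ok; rule 3 ok.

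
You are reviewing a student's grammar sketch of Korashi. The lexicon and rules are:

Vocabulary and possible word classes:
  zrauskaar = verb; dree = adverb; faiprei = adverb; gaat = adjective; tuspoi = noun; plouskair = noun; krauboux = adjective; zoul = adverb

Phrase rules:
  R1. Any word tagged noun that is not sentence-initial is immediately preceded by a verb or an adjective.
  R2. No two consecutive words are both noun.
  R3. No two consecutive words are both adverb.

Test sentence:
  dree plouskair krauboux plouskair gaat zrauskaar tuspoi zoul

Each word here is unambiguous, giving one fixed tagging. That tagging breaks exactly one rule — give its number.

1

Fixed tagging: adverb noun adjective noun adjective verb noun adverb.
Checking each rule: R1 ✗, R2 ✓, R3 ✓.
Only rule 1 fails.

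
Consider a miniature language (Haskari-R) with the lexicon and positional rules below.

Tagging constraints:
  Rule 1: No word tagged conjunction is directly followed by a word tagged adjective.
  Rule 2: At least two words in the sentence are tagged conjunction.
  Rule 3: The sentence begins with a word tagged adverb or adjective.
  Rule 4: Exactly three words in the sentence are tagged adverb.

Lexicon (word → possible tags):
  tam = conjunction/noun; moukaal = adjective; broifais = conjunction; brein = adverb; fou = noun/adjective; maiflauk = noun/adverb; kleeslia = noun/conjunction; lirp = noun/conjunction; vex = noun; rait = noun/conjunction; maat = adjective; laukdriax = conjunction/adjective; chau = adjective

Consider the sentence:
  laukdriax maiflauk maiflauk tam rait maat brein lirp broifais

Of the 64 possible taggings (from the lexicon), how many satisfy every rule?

Candidates per position — 1:laukdriax {conjunction,adjective}; 2:maiflauk {noun,adverb}; 3:maiflauk {noun,adverb}; 4:tam {conjunction,noun}; 5:rait {noun,conjunction}; 6:maat {adjective}; 7:brein {adverb}; 8:lirp {noun,conjunction}; 9:broifais {conjunction}.
There are 64 candidate sequences in total.
The sequences that satisfy every rule: adjective adverb adverb conjunction noun adjective adverb noun conjunction; adjective adverb adverb conjunction noun adjective adverb conjunction conjunction; adjective adverb adverb noun noun adjective adverb conjunction conjunction.
Count = 3.

3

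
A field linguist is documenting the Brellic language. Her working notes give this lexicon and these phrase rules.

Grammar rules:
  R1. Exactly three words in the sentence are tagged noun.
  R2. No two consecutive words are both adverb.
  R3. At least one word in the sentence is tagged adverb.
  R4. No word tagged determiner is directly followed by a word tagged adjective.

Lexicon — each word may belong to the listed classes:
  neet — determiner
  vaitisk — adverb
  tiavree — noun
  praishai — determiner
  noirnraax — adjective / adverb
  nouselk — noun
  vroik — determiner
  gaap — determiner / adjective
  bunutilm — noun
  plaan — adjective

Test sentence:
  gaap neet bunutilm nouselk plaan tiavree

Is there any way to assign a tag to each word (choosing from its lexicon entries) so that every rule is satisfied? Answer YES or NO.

Candidates per position — 1:gaap {determiner,adjective}; 2:neet {determiner}; 3:bunutilm {noun}; 4:nouselk {noun}; 5:plaan {adjective}; 6:tiavree {noun}.
Rule 3 cannot be satisfied by any choice of tags from the lexicon.
So there is no consistent tagging.

NO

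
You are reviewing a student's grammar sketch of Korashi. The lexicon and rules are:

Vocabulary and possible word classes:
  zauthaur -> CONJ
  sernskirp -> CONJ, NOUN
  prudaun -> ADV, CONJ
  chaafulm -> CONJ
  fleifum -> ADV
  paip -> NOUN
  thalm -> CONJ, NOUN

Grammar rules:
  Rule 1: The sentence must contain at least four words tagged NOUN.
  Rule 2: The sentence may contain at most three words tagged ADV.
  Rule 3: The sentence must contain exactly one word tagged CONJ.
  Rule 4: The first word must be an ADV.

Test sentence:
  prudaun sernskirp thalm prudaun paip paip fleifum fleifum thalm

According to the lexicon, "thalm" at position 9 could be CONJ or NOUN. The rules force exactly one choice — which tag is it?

NOUN

Candidates per position — 1:prudaun {ADV,CONJ}; 2:sernskirp {CONJ,NOUN}; 3:thalm {CONJ,NOUN}; 4:prudaun {ADV,CONJ}; 5:paip {NOUN}; 6:paip {NOUN}; 7:fleifum {ADV}; 8:fleifum {ADV}; 9:thalm {CONJ,NOUN}.
Word 1 cannot be CONJ — rule 4 would then fail for every completion. It is ADV.
Word 4 cannot be ADV — rule 2 would then fail for every completion. It is CONJ.
Word 9 cannot be CONJ — rule 3 would then fail for every completion. It is NOUN.
Word 2 cannot be CONJ — rule 3 would then fail for every completion. It is NOUN.
Word 3 cannot be CONJ — rule 3 would then fail for every completion. It is NOUN.
So the tagging must be: ADV NOUN NOUN CONJ NOUN NOUN ADV ADV NOUN.
Verifying each rule — rule 1 ✓; rule 2 ✓; rule 3 ✓; rule 4 ✓.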